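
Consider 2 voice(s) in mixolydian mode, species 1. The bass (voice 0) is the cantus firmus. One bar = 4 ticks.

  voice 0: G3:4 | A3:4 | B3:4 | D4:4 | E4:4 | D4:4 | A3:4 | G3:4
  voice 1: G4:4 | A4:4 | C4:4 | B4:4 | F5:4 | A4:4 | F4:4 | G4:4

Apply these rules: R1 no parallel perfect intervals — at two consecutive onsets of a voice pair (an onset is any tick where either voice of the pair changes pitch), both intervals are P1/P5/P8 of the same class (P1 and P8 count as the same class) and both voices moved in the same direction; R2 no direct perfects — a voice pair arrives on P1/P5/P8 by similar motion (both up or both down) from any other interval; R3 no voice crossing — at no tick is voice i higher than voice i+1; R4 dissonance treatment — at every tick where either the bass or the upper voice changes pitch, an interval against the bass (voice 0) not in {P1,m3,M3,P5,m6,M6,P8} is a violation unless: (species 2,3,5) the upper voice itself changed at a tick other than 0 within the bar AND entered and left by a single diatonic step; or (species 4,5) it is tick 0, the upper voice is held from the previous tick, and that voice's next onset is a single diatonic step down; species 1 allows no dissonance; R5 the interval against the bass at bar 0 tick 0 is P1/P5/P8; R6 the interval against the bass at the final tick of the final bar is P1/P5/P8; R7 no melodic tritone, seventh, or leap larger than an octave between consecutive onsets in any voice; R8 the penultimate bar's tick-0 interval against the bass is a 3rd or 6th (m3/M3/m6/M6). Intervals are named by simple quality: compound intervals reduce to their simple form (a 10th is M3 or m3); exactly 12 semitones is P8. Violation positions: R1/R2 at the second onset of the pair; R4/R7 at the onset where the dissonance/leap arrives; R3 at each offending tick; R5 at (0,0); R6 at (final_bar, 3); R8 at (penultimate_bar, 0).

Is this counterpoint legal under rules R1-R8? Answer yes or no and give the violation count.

No (6 violations)

bar 0: v0=G3 v1=G4 (P8)
bar 1: v0=A3 v1=A4 (P8)
bar 2: v0=B3 v1=C4 (m2)
bar 3: v0=D4 v1=B4 (M6)
bar 4: v0=E4 v1=F5 (m2)
bar 5: v0=D4 v1=A4 (P5)
bar 6: v0=A3 v1=F4 (m6)
bar 7: v0=G3 v1=G4 (P8)
  R1 @ bar1.0: G3/G4 P8 -> A3/A4 P8 similar
  R4 @ bar2.0: B3/C4 m2 untreated
  R7 @ bar3.0: C4->B4 leap 11st
  R4 @ bar4.0: E4/F5 m2 untreated
  R7 @ bar4.0: B4->F5 leap 6st
  R2 @ bar5.0: E4/F5 m2 -> D4/A4 P5 similar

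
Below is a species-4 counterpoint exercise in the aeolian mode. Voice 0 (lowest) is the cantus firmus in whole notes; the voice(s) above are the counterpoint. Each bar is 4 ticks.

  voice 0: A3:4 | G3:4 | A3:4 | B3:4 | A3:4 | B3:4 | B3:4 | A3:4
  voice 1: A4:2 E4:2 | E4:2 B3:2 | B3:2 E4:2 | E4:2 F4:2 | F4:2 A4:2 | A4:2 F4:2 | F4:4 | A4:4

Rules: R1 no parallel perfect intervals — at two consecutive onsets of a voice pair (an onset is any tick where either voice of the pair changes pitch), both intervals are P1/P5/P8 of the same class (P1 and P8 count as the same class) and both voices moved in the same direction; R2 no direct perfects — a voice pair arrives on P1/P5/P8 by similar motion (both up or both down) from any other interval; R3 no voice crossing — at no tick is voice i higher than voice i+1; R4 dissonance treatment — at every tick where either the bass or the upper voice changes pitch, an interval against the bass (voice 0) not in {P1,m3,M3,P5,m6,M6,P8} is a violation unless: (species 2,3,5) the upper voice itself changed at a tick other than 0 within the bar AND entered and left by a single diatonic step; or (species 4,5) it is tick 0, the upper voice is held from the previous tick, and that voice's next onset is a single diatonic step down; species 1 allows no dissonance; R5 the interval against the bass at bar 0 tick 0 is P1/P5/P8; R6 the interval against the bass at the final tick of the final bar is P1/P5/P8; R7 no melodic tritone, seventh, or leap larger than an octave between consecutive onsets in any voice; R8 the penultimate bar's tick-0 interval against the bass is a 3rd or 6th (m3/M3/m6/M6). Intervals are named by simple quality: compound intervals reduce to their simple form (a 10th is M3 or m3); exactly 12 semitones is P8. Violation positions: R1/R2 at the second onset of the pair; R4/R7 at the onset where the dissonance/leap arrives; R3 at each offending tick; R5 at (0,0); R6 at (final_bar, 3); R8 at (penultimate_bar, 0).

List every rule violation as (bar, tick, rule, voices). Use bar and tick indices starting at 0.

bar 0: v0=A3 v1=A4 downbeat P8
bar 1: v0=G3 v1=E4 downbeat M6
bar 2: v0=A3 v1=B3 downbeat M2
bar 3: v0=B3 v1=E4 downbeat P4
bar 4: v0=A3 v1=F4 downbeat m6
bar 5: v0=B3 v1=A4 downbeat m7
bar 6: v0=B3 v1=F4 downbeat TT
bar 7: v0=A3 v1=A4 downbeat P8
  -> R4 @ bar 2 tick 0 v(0, 1): A3/B3 M2 untreated
  -> R4 @ bar 3 tick 0 v(0, 1): B3/E4 P4 untreated
  -> R4 @ bar 3 tick 2 v(0, 1): B3/F4 TT untreated
  -> R4 @ bar 5 tick 0 v(0, 1): B3/A4 m7 untreated
  -> R4 @ bar 5 tick 2 v(0, 1): B3/F4 TT untreated
  -> R8 @ bar 6 tick 0 v(0, 1): penult TT not 3rd/6th

(2, 0, R4, (0, 1))
(3, 0, R4, (0, 1))
(3, 2, R4, (0, 1))
(5, 0, R4, (0, 1))
(5, 2, R4, (0, 1))
(6, 0, R8, (0, 1))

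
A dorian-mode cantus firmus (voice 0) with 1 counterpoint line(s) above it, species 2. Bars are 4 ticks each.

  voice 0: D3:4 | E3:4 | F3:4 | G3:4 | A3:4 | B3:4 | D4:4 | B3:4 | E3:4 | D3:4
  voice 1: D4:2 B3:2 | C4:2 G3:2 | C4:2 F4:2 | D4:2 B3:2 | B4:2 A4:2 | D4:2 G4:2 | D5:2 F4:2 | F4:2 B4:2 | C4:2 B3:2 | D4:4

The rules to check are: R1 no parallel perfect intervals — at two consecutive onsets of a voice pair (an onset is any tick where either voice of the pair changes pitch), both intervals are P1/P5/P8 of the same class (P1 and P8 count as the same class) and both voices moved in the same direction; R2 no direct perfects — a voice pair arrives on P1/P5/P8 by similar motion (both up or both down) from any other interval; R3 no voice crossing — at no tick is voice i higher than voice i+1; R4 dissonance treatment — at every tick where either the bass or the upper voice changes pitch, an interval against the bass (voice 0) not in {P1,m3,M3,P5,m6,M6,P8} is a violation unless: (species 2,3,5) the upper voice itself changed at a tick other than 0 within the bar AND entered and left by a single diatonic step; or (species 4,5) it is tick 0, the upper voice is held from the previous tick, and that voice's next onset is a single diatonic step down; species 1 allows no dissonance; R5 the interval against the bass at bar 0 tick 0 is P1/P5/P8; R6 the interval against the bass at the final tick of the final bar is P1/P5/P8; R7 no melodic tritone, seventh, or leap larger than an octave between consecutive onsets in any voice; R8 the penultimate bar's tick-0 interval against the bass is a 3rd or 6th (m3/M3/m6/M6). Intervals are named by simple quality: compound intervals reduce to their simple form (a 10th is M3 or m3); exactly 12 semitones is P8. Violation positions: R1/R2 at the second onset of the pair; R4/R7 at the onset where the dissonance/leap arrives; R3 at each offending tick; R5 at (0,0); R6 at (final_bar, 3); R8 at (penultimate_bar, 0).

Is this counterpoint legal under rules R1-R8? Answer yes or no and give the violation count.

No (6 violations)

bar 0: v0=D3 v1=D4 (P8)
bar 1: v0=E3 v1=C4 (m6)
bar 2: v0=F3 v1=C4 (P5)
bar 3: v0=G3 v1=D4 (P5)
bar 4: v0=A3 v1=B4 (M2)
bar 5: v0=B3 v1=D4 (m3)
bar 6: v0=D4 v1=D5 (P8)
bar 7: v0=B3 v1=F4 (TT)
bar 8: v0=E3 v1=C4 (m6)
bar 9: v0=D3 v1=D4 (P8)
  R2 @ bar2.0: E3/G3 m3 -> F3/C4 P5 similar
  R4 @ bar4.0: A3/B4 M2 untreated
  R2 @ bar6.0: B3/G4 m6 -> D4/D5 P8 similar
  R4 @ bar7.0: B3/F4 TT untreated
  R7 @ bar7.2: F4->B4 leap 6st
  R7 @ bar8.0: B4->C4 leap 11st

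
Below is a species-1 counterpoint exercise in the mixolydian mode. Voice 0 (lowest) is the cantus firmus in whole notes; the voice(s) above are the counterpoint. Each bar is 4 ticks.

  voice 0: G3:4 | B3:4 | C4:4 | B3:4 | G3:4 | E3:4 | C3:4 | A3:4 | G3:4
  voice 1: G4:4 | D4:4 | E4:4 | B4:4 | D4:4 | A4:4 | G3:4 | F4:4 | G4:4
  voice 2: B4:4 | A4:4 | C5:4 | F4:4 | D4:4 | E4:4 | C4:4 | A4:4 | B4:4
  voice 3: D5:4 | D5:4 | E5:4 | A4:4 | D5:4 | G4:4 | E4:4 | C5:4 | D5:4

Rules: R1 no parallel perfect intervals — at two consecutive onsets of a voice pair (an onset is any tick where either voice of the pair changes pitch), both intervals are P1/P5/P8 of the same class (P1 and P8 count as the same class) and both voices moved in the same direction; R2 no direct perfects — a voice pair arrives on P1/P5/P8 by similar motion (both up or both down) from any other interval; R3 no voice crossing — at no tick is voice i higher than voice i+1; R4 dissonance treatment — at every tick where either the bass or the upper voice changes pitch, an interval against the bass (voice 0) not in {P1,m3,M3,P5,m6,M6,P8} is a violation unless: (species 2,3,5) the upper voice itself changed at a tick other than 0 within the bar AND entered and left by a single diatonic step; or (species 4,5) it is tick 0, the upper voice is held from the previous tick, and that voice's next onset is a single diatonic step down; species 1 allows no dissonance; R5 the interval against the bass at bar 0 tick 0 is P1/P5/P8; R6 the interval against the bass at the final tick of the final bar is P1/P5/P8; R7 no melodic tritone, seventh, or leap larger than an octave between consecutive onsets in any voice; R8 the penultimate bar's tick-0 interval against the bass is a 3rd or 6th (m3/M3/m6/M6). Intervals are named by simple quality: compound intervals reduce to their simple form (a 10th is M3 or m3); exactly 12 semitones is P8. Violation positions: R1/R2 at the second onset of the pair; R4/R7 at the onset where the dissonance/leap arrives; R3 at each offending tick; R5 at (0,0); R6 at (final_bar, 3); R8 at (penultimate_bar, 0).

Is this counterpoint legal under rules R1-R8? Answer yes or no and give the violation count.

No (28 violations)

bar 0: v0=G3 v1=G4 v2=B4 v3=D5 (P5)
bar 1: v0=B3 v1=D4 v2=A4 v3=D5 (m3)
bar 2: v0=C4 v1=E4 v2=C5 v3=E5 (M3)
bar 3: v0=B3 v1=B4 v2=F4 v3=A4 (m7)
bar 4: v0=G3 v1=D4 v2=D4 v3=D5 (P5)
bar 5: v0=E3 v1=A4 v2=E4 v3=G4 (m3)
bar 6: v0=C3 v1=G3 v2=C4 v3=E4 (M3)
bar 7: v0=A3 v1=F4 v2=A4 v3=C5 (m3)
bar 8: v0=G3 v1=G4 v2=B4 v3=D5 (P5)
  R5 @ bar0.0: opens on M3
  R2 @ bar1.0: G4/B4 M3 -> D4/A4 P5 similar
  R4 @ bar1.0: B3/A4 m7 untreated
  R1 @ bar2.0: D4/D5 P8 -> E4/E5 P8 similar
  R2 @ bar2.0: B3/A4 m7 -> C4/C5 P8 similar
  R3 @ bar3.0: B4 above F4
  R4 @ bar3.0: B3/F4 TT untreated
  R4 @ bar3.0: B3/A4 m7 untreated
  R3 @ bar3.1: B4 above F4
  R3 @ bar3.2: B4 above F4
  R3 @ bar3.3: B4 above F4
  R2 @ bar4.0: B3/B4 P8 -> G3/D4 P5 similar
  R2 @ bar4.0: B3/F4 TT -> G3/D4 P5 similar
  R2 @ bar4.0: B4/F4 TT -> D4/D4 P1 similar
  R3 @ bar5.0: A4 above E4
  R4 @ bar5.0: E3/A4 P4 untreated
  R3 @ bar5.1: A4 above E4
  R3 @ bar5.2: A4 above E4
  R3 @ bar5.3: A4 above E4
  R1 @ bar6.0: E3/E4 P8 -> C3/C4 P8 similar
  R2 @ bar6.0: E3/A4 P4 -> C3/G3 P5 similar
  R7 @ bar6.0: A4->G3 leap 14st
  R1 @ bar7.0: C3/C4 P8 -> A3/A4 P8 similar
  R2 @ bar7.0: G3/E4 M6 -> F4/C5 P5 similar
  R7 @ bar7.0: G3->F4 leap 10st
  R8 @ bar7.0: penult P8 not 3rd/6th
  R1 @ bar8.0: F4/C5 P5 -> G4/D5 P5 similar
  R6 @ bar8.3: closes on M3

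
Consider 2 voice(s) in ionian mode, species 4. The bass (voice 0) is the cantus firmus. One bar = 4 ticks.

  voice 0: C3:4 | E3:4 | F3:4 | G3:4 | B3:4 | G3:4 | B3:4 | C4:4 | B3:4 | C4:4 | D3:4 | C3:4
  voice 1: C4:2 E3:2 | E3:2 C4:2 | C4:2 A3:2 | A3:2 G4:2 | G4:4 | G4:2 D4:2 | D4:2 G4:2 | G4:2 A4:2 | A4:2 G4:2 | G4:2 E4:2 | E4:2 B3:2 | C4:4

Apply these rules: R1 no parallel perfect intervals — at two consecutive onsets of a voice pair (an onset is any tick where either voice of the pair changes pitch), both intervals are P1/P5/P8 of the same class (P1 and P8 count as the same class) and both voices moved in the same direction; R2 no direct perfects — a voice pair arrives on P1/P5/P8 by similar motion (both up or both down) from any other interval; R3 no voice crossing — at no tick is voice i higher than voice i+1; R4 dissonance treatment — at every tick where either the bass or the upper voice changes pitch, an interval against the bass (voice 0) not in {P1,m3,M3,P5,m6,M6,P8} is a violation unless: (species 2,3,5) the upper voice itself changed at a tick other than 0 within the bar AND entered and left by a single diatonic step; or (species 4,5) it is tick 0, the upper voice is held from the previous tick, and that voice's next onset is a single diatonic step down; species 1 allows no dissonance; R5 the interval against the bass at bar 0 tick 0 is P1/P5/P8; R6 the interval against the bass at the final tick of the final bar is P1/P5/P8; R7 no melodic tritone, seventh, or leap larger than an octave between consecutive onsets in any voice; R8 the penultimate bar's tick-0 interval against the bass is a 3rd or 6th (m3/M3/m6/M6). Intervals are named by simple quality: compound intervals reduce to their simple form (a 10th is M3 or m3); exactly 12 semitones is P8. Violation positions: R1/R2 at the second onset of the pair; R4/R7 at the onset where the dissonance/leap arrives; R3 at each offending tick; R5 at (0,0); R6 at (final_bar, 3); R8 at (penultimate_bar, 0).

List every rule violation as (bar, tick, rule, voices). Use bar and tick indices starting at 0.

(3, 0, R4, (0, 1))
(3, 2, R7, (1,))
(10, 0, R4, (0, 1))
(10, 0, R7, (0,))
(10, 0, R8, (0, 1))

bar 0: v0=C3 v1=C4 downbeat P8
bar 1: v0=E3 v1=E3 downbeat P1
bar 2: v0=F3 v1=C4 downbeat P5
bar 3: v0=G3 v1=A3 downbeat M2
bar 4: v0=B3 v1=G4 downbeat m6
bar 5: v0=G3 v1=G4 downbeat P8
bar 6: v0=B3 v1=D4 downbeat m3
bar 7: v0=C4 v1=G4 downbeat P5
bar 8: v0=B3 v1=A4 downbeat m7
bar 9: v0=C4 v1=G4 downbeat P5
bar 10: v0=D3 v1=E4 downbeat M2
bar 11: v0=C3 v1=C4 downbeat P8
  -> R4 @ bar 3 tick 0 v(0, 1): G3/A3 M2 untreated
  -> R7 @ bar 3 tick 2 v(1,): A3->G4 leap 10st
  -> R4 @ bar 10 tick 0 v(0, 1): D3/E4 M2 untreated
  -> R7 @ bar 10 tick 0 v(0,): C4->D3 leap 10st
  -> R8 @ bar 10 tick 0 v(0, 1): penult M2 not 3rd/6th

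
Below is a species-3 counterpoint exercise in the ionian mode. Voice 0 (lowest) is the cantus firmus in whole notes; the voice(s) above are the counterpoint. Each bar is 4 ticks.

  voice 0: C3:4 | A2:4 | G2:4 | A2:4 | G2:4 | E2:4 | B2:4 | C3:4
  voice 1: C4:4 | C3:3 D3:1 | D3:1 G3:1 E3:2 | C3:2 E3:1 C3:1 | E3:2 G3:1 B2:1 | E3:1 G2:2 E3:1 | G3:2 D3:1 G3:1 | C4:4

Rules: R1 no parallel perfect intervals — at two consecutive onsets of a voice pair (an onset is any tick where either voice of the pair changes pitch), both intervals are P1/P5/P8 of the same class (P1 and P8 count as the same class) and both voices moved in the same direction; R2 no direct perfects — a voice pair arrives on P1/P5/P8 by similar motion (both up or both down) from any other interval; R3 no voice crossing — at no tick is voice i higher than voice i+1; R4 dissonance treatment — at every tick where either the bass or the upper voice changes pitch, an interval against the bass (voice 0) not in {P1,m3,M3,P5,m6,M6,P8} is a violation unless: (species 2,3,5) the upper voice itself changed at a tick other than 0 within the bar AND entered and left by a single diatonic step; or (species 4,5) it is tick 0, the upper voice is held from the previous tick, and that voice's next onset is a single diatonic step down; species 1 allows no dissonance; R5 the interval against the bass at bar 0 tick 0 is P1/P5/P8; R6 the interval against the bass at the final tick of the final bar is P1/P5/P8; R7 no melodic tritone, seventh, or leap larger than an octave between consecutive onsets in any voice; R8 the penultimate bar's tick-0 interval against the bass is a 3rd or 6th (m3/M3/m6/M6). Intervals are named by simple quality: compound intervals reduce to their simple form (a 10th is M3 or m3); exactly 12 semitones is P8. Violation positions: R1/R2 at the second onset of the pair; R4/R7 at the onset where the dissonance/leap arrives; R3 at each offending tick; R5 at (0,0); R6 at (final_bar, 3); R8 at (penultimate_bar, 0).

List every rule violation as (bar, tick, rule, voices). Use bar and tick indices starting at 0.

(1, 3, R4, (0, 1))
(7, 0, R2, (0, 1))

bar 0: v0=C3 v1=C4 downbeat P8
bar 1: v0=A2 v1=C3 downbeat m3
bar 2: v0=G2 v1=D3 downbeat P5
bar 3: v0=A2 v1=C3 downbeat m3
bar 4: v0=G2 v1=E3 downbeat M6
bar 5: v0=E2 v1=E3 downbeat P8
bar 6: v0=B2 v1=G3 downbeat m6
bar 7: v0=C3 v1=C4 downbeat P8
  -> R4 @ bar 1 tick 3 v(0, 1): A2/D3 P4 untreated
  -> R2 @ bar 7 tick 0 v(0, 1): B2/G3 m6 -> C3/C4 P8 similar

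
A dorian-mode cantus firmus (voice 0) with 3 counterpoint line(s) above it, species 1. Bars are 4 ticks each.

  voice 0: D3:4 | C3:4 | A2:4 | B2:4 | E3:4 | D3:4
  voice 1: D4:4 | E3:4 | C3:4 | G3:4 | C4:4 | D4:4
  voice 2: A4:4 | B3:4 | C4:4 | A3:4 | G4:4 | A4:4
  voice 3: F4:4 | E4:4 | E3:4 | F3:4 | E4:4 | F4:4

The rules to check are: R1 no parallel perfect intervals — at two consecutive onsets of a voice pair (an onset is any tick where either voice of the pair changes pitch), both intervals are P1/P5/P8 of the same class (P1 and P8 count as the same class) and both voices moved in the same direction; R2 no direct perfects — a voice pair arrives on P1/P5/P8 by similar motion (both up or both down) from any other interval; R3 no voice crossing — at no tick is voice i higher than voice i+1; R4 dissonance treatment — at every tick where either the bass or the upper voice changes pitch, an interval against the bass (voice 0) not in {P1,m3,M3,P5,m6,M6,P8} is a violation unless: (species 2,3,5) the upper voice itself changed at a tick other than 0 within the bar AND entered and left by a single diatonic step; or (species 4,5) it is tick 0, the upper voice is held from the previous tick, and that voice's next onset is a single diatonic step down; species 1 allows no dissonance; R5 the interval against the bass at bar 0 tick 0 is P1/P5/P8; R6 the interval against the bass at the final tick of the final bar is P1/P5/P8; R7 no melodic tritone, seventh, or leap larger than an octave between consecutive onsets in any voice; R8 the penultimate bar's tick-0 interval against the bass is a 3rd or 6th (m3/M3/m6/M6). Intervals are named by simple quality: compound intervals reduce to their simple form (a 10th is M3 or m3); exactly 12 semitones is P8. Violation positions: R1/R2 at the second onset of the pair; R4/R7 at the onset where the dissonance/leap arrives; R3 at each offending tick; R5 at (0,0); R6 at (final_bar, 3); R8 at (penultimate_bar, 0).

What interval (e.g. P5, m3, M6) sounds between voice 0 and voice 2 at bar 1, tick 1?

voice 0=C3 voice 2=B3 -> M7

M7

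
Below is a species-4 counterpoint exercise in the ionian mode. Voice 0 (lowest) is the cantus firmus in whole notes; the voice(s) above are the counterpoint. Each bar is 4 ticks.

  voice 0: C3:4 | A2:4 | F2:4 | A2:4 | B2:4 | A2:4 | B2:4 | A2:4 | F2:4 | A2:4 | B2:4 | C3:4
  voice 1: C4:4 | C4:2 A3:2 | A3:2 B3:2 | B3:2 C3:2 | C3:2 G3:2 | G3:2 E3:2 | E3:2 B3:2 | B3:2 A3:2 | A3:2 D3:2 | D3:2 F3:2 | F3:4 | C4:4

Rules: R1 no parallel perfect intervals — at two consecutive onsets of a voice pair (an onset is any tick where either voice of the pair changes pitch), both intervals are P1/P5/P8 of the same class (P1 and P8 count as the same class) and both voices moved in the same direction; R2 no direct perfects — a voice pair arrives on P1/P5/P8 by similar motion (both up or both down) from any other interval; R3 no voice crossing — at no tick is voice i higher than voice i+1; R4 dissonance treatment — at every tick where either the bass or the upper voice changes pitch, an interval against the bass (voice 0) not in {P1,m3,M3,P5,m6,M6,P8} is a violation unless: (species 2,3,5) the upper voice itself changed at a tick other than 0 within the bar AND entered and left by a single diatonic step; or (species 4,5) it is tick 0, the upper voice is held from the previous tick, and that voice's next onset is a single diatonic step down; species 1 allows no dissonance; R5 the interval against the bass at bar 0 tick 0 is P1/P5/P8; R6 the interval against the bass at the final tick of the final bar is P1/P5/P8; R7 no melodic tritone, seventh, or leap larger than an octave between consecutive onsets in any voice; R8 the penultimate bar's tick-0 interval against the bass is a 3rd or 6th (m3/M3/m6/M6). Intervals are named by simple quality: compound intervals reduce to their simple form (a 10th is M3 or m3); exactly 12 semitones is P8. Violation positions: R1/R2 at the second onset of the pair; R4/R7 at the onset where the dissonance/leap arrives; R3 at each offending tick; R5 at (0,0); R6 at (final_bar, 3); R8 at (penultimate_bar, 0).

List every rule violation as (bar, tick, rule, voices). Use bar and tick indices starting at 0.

(2, 2, R4, (0, 1))
(3, 0, R4, (0, 1))
(3, 2, R7, (1,))
(4, 0, R4, (0, 1))
(5, 0, R4, (0, 1))
(6, 0, R4, (0, 1))
(9, 0, R4, (0, 1))
(10, 0, R4, (0, 1))
(10, 0, R8, (0, 1))
(11, 0, R2, (0, 1))

bar 0: v0=C3 v1=C4 downbeat P8
bar 1: v0=A2 v1=C4 downbeat m3
bar 2: v0=F2 v1=A3 downbeat M3
bar 3: v0=A2 v1=B3 downbeat M2
bar 4: v0=B2 v1=C3 downbeat m2
bar 5: v0=A2 v1=G3 downbeat m7
bar 6: v0=B2 v1=E3 downbeat P4
bar 7: v0=A2 v1=B3 downbeat M2
bar 8: v0=F2 v1=A3 downbeat M3
bar 9: v0=A2 v1=D3 downbeat P4
bar 10: v0=B2 v1=F3 downbeat TT
bar 11: v0=C3 v1=C4 downbeat P8
  -> R4 @ bar 2 tick 2 v(0, 1): F2/B3 TT untreated
  -> R4 @ bar 3 tick 0 v(0, 1): A2/B3 M2 untreated
  -> R7 @ bar 3 tick 2 v(1,): B3->C3 leap 11st
  -> R4 @ bar 4 tick 0 v(0, 1): B2/C3 m2 untreated
  -> R4 @ bar 5 tick 0 v(0, 1): A2/G3 m7 untreated
  -> R4 @ bar 6 tick 0 v(0, 1): B2/E3 P4 untreated
  -> R4 @ bar 9 tick 0 v(0, 1): A2/D3 P4 untreated
  -> R4 @ bar 10 tick 0 v(0, 1): B2/F3 TT untreated
  -> R8 @ bar 10 tick 0 v(0, 1): penult TT not 3rd/6th
  -> R2 @ bar 11 tick 0 v(0, 1): B2/F3 TT -> C3/C4 P8 similar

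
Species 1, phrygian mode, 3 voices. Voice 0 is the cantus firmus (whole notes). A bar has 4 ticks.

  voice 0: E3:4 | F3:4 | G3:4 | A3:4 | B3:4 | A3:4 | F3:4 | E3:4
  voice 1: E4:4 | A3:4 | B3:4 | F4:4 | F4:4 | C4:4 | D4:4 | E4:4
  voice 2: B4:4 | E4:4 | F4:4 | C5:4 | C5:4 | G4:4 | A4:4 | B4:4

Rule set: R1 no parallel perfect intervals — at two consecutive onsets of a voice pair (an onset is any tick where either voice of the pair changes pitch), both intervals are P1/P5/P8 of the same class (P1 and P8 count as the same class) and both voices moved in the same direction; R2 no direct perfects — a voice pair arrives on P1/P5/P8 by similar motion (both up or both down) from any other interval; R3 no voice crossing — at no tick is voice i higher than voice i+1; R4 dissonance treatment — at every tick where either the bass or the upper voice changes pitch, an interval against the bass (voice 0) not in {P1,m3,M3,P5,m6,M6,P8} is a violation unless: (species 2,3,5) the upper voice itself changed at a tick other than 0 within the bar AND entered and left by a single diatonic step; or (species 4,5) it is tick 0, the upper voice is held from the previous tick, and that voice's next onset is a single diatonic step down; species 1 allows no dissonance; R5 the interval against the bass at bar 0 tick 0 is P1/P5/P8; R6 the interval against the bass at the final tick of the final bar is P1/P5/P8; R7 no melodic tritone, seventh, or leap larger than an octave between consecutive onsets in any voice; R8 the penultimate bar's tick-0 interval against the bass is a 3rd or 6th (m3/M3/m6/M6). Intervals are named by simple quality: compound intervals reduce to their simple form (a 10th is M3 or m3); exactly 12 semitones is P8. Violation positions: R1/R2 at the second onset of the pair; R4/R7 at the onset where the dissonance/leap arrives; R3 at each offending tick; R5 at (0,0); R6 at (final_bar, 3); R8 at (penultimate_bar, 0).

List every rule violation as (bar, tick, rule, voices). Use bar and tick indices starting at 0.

(1, 0, R1, (1, 2))
(1, 0, R4, (0, 2))
(2, 0, R4, (0, 2))
(3, 0, R2, (1, 2))
(3, 0, R7, (1,))
(4, 0, R4, (0, 1))
(4, 0, R4, (0, 2))
(5, 0, R1, (1, 2))
(5, 0, R4, (0, 2))
(6, 0, R1, (1, 2))
(7, 0, R1, (1, 2))

bar 0: v0=E3 v1=E4 v2=B4 downbeat P5
bar 1: v0=F3 v1=A3 v2=E4 downbeat M7
bar 2: v0=G3 v1=B3 v2=F4 downbeat m7
bar 3: v0=A3 v1=F4 v2=C5 downbeat m3
bar 4: v0=B3 v1=F4 v2=C5 downbeat m2
bar 5: v0=A3 v1=C4 v2=G4 downbeat m7
bar 6: v0=F3 v1=D4 v2=A4 downbeat M3
bar 7: v0=E3 v1=E4 v2=B4 downbeat P5
  -> R1 @ bar 1 tick 0 v(1, 2): E4/B4 P5 -> A3/E4 P5 similar
  -> R4 @ bar 1 tick 0 v(0, 2): F3/E4 M7 untreated
  -> R4 @ bar 2 tick 0 v(0, 2): G3/F4 m7 untreated
  -> R2 @ bar 3 tick 0 v(1, 2): B3/F4 TT -> F4/C5 P5 similar
  -> R7 @ bar 3 tick 0 v(1,): B3->F4 leap 6st
  -> R4 @ bar 4 tick 0 v(0, 1): B3/F4 TT untreated
  -> R4 @ bar 4 tick 0 v(0, 2): B3/C5 m2 untreated
  -> R1 @ bar 5 tick 0 v(1, 2): F4/C5 P5 -> C4/G4 P5 similar
  -> R4 @ bar 5 tick 0 v(0, 2): A3/G4 m7 untreated
  -> R1 @ bar 6 tick 0 v(1, 2): C4/G4 P5 -> D4/A4 P5 similar
  -> R1 @ bar 7 tick 0 v(1, 2): D4/A4 P5 -> E4/B4 P5 similar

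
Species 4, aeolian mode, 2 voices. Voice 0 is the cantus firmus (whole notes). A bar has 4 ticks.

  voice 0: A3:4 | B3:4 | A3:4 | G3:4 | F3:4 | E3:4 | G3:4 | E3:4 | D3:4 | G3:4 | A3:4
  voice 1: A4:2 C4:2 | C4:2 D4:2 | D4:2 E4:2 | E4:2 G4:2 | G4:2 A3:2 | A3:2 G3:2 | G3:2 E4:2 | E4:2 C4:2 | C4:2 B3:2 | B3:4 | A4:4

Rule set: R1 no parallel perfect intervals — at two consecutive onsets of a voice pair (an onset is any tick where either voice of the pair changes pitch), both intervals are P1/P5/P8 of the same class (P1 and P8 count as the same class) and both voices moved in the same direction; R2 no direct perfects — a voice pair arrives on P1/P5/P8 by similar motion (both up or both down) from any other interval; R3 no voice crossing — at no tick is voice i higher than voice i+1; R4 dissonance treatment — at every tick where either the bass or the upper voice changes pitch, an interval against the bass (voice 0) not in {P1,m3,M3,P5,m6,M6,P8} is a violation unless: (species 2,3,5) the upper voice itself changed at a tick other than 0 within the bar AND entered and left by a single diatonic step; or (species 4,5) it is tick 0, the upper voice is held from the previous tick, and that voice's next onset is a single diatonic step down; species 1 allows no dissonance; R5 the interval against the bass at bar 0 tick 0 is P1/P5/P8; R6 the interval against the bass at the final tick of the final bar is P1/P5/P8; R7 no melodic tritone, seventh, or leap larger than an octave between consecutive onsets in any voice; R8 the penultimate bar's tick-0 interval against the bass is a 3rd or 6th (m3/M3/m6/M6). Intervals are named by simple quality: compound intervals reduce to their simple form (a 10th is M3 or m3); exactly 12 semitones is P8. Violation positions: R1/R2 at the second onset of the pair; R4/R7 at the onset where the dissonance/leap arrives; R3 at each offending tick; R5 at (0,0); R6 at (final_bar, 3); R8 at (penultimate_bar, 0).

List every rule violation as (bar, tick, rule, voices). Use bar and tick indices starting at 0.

(1, 0, R4, (0, 1))
(2, 0, R4, (0, 1))
(4, 0, R4, (0, 1))
(4, 2, R7, (1,))
(10, 0, R2, (0, 1))
(10, 0, R7, (1,))

bar 0: v0=A3 v1=A4 downbeat P8
bar 1: v0=B3 v1=C4 downbeat m2
bar 2: v0=A3 v1=D4 downbeat P4
bar 3: v0=G3 v1=E4 downbeat M6
bar 4: v0=F3 v1=G4 downbeat M2
bar 5: v0=E3 v1=A3 downbeat P4
bar 6: v0=G3 v1=G3 downbeat P1
bar 7: v0=E3 v1=E4 downbeat P8
bar 8: v0=D3 v1=C4 downbeat m7
bar 9: v0=G3 v1=B3 downbeat M3
bar 10: v0=A3 v1=A4 downbeat P8
  -> R4 @ bar 1 tick 0 v(0, 1): B3/C4 m2 untreated
  -> R4 @ bar 2 tick 0 v(0, 1): A3/D4 P4 untreated
  -> R4 @ bar 4 tick 0 v(0, 1): F3/G4 M2 untreated
  -> R7 @ bar 4 tick 2 v(1,): G4->A3 leap 10st
  -> R2 @ bar 10 tick 0 v(0, 1): G3/B3 M3 -> A3/A4 P8 similar
  -> R7 @ bar 10 tick 0 v(1,): B3->A4 leap 10st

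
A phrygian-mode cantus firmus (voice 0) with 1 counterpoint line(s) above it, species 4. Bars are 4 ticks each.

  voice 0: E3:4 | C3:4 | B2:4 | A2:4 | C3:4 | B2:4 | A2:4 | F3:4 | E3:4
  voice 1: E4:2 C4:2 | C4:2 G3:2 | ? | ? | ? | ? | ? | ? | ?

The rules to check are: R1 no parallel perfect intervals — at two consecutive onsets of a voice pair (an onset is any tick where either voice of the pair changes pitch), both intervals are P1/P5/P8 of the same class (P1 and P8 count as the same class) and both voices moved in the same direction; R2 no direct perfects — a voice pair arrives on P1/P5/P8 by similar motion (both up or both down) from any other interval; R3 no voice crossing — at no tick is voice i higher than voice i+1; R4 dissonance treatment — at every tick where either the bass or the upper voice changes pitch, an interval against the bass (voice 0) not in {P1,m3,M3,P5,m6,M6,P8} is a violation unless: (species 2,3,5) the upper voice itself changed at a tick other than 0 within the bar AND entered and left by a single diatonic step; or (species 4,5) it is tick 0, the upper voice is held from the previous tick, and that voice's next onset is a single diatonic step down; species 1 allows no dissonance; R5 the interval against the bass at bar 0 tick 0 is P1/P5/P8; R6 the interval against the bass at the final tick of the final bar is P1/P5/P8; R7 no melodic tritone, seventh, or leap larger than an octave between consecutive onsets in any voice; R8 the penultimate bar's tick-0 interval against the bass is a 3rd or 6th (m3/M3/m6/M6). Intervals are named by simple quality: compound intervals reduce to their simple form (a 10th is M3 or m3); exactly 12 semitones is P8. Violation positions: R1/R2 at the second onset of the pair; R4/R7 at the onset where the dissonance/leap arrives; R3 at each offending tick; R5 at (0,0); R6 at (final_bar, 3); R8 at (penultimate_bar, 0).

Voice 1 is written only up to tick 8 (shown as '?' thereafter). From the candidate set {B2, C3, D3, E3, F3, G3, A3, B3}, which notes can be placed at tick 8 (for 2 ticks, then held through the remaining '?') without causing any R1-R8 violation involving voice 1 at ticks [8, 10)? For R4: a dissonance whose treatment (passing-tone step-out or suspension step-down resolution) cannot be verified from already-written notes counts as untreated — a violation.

{B3, D3, G3}

B2: violates R2
C3: violates R4
D3: legal
E3: violates R4
F3: violates R4
G3: legal
A3: violates R4
B3: legal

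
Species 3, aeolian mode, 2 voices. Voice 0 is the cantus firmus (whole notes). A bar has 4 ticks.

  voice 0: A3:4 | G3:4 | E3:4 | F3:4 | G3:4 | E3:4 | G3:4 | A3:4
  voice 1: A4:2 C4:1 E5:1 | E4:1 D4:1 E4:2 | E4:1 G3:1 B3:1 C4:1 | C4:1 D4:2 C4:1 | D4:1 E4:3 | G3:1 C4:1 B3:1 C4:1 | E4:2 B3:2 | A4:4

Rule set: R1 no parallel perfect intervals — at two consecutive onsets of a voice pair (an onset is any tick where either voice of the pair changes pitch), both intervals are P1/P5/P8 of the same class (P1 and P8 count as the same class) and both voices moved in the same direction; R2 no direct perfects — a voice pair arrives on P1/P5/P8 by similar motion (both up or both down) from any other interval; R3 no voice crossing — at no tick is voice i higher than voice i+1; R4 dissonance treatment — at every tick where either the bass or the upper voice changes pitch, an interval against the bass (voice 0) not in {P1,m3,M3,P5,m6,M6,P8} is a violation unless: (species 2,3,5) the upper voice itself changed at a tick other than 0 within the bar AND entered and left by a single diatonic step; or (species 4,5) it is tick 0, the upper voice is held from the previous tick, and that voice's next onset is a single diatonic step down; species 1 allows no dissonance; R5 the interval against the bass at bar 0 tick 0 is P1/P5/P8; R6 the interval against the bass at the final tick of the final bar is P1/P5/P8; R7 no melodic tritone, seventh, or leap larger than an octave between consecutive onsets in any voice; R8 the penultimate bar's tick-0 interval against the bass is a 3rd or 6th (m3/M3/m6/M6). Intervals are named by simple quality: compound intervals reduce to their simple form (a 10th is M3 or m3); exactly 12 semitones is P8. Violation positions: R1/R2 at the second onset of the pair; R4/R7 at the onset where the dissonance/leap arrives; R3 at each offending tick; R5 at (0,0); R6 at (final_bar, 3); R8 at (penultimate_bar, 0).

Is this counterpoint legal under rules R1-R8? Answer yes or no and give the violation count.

bar 0: v0=A3 v1=A4 (P8)
bar 1: v0=G3 v1=E4 (M6)
bar 2: v0=E3 v1=E4 (P8)
bar 3: v0=F3 v1=C4 (P5)
bar 4: v0=G3 v1=D4 (P5)
bar 5: v0=E3 v1=G3 (m3)
bar 6: v0=G3 v1=E4 (M6)
bar 7: v0=A3 v1=A4 (P8)
  R7 @ bar0.3: C4->E5 leap 16st
  R1 @ bar4.0: F3/C4 P5 -> G3/D4 P5 similar
  R2 @ bar7.0: G3/B3 M3 -> A3/A4 P8 similar
  R7 @ bar7.0: B3->A4 leap 10st

No (4 violations)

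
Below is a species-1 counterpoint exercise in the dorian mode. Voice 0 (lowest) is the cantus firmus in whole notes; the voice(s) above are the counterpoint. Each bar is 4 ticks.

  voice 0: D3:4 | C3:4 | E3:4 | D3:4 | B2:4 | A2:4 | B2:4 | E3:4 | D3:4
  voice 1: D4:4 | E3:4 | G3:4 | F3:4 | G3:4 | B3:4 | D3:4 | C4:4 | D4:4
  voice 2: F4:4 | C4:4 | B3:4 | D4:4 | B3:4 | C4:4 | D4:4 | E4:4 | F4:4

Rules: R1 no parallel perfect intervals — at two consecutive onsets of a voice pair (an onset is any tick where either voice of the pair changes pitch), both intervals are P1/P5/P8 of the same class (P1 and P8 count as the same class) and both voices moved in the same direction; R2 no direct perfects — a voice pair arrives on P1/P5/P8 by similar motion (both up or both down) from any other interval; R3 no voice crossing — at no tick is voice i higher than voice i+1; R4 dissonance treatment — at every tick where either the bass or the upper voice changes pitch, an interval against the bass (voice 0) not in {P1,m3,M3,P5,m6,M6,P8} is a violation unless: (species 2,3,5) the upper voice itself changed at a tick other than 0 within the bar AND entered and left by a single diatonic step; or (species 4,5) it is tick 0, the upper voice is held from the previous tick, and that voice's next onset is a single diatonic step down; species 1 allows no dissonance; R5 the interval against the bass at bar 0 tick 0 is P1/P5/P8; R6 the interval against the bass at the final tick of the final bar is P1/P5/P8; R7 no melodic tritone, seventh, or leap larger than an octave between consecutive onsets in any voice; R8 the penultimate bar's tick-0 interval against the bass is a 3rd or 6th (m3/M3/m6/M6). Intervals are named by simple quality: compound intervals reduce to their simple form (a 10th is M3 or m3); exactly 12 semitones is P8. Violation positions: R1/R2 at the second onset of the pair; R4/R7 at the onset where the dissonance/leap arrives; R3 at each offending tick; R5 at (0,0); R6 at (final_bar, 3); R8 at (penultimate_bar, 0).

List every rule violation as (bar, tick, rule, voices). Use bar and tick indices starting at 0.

(0, 0, R5, (0, 2))
(1, 0, R2, (0, 2))
(1, 0, R7, (1,))
(4, 0, R1, (0, 2))
(5, 0, R4, (0, 1))
(7, 0, R2, (0, 2))
(7, 0, R7, (1,))
(7, 0, R8, (0, 2))
(8, 3, R6, (0, 2))

bar 0: v0=D3 v1=D4 v2=F4 downbeat m3
bar 1: v0=C3 v1=E3 v2=C4 downbeat P8
bar 2: v0=E3 v1=G3 v2=B3 downbeat P5
bar 3: v0=D3 v1=F3 v2=D4 downbeat P8
bar 4: v0=B2 v1=G3 v2=B3 downbeat P8
bar 5: v0=A2 v1=B3 v2=C4 downbeat m3
bar 6: v0=B2 v1=D3 v2=D4 downbeat m3
bar 7: v0=E3 v1=C4 v2=E4 downbeat P8
bar 8: v0=D3 v1=D4 v2=F4 downbeat m3
  -> R5 @ bar 0 tick 0 v(0, 2): opens on m3
  -> R2 @ bar 1 tick 0 v(0, 2): D3/F4 m3 -> C3/C4 P8 similar
  -> R7 @ bar 1 tick 0 v(1,): D4->E3 leap 10st
  -> R1 @ bar 4 tick 0 v(0, 2): D3/D4 P8 -> B2/B3 P8 similar
  -> R4 @ bar 5 tick 0 v(0, 1): A2/B3 M2 untreated
  -> R2 @ bar 7 tick 0 v(0, 2): B2/D4 m3 -> E3/E4 P8 similar
  -> R7 @ bar 7 tick 0 v(1,): D3->C4 leap 10st
  -> R8 @ bar 7 tick 0 v(0, 2): penult P8 not 3rd/6th
  -> R6 @ bar 8 tick 3 v(0, 2): closes on m3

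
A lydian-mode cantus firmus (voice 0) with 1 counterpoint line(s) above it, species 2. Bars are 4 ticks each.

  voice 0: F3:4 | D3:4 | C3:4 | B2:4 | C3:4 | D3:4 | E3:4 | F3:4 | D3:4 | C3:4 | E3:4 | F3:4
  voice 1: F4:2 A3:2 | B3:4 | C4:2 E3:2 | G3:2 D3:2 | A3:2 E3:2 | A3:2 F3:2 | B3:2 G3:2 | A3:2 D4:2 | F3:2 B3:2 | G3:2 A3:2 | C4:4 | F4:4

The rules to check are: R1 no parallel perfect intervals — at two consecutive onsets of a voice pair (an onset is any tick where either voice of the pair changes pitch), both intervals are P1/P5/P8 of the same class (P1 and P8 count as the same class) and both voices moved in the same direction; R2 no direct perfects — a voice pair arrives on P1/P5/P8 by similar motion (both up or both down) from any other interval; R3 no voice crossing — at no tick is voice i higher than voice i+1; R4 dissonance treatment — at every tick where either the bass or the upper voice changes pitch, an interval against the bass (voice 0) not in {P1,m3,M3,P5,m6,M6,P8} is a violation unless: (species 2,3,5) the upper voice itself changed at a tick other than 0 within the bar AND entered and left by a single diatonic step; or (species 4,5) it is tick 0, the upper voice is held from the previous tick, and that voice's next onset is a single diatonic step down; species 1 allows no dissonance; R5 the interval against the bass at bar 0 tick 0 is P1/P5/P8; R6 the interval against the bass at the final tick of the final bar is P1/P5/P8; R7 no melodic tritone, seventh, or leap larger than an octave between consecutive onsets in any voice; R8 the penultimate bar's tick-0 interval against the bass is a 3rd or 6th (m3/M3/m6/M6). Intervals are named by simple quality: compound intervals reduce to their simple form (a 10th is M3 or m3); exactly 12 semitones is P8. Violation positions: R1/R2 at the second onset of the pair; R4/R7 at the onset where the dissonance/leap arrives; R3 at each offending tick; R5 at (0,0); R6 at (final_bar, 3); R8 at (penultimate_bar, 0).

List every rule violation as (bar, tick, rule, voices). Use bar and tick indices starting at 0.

(5, 0, R2, (0, 1))
(6, 0, R2, (0, 1))
(6, 0, R7, (1,))
(8, 2, R7, (1,))
(9, 0, R2, (0, 1))
(11, 0, R2, (0, 1))

bar 0: v0=F3 v1=F4 downbeat P8
bar 1: v0=D3 v1=B3 downbeat M6
bar 2: v0=C3 v1=C4 downbeat P8
bar 3: v0=B2 v1=G3 downbeat m6
bar 4: v0=C3 v1=A3 downbeat M6
bar 5: v0=D3 v1=A3 downbeat P5
bar 6: v0=E3 v1=B3 downbeat P5
bar 7: v0=F3 v1=A3 downbeat M3
bar 8: v0=D3 v1=F3 downbeat m3
bar 9: v0=C3 v1=G3 downbeat P5
bar 10: v0=E3 v1=C4 downbeat m6
bar 11: v0=F3 v1=F4 downbeat P8
  -> R2 @ bar 5 tick 0 v(0, 1): C3/E3 M3 -> D3/A3 P5 similar
  -> R2 @ bar 6 tick 0 v(0, 1): D3/F3 m3 -> E3/B3 P5 similar
  -> R7 @ bar 6 tick 0 v(1,): F3->B3 leap 6st
  -> R7 @ bar 8 tick 2 v(1,): F3->B3 leap 6st
  -> R2 @ bar 9 tick 0 v(0, 1): D3/B3 M6 -> C3/G3 P5 similar
  -> R2 @ bar 11 tick 0 v(0, 1): E3/C4 m6 -> F3/F4 P8 similar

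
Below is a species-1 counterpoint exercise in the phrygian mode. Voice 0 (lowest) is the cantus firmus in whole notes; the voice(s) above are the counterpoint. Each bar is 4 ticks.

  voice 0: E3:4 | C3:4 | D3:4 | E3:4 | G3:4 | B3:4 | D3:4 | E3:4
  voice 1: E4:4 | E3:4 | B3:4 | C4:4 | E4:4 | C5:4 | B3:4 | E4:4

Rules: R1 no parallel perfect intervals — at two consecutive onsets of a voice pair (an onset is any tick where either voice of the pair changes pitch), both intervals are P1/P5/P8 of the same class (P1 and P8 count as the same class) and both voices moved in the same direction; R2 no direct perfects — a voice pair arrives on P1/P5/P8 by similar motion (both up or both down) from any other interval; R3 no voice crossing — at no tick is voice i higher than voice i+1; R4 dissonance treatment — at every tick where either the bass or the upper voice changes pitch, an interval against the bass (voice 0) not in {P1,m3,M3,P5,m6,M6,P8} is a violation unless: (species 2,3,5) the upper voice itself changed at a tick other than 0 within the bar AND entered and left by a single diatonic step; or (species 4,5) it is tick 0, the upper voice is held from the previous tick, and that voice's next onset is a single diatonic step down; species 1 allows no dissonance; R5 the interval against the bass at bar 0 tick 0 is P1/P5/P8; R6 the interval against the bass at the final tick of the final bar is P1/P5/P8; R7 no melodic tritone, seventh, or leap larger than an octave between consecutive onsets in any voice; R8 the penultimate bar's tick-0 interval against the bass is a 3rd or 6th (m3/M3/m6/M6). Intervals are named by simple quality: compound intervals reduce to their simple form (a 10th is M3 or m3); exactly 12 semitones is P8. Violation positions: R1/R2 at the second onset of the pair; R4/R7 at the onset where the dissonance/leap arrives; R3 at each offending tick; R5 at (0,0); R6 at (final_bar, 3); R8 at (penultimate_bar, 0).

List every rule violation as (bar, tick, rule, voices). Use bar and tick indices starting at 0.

bar 0: v0=E3 v1=E4 downbeat P8
bar 1: v0=C3 v1=E3 downbeat M3
bar 2: v0=D3 v1=B3 downbeat M6
bar 3: v0=E3 v1=C4 downbeat m6
bar 4: v0=G3 v1=E4 downbeat M6
bar 5: v0=B3 v1=C5 downbeat m2
bar 6: v0=D3 v1=B3 downbeat M6
bar 7: v0=E3 v1=E4 downbeat P8
  -> R4 @ bar 5 tick 0 v(0, 1): B3/C5 m2 untreated
  -> R7 @ bar 6 tick 0 v(1,): C5->B3 leap 13st
  -> R2 @ bar 7 tick 0 v(0, 1): D3/B3 M6 -> E3/E4 P8 similar

(5, 0, R4, (0, 1))
(6, 0, R7, (1,))
(7, 0, R2, (0, 1))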